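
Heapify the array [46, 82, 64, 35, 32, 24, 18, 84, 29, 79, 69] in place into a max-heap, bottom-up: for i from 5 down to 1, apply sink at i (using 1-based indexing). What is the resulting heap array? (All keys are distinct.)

[84, 82, 64, 46, 79, 24, 18, 35, 29, 32, 69]

sift down from index 5:
  32 vs larger child 79 at index 10, swap → [46, 82, 64, 35, 79, 24, 18, 84, 29, 32, 69]
sift down from index 4:
  35 vs larger child 84 at index 8, swap → [46, 82, 64, 84, 79, 24, 18, 35, 29, 32, 69]
sift down from index 3: already satisfies heap property
sift down from index 2:
  82 vs larger child 84 at index 4, swap → [46, 84, 64, 82, 79, 24, 18, 35, 29, 32, 69]
sift down from index 1:
  46 vs larger child 84 at index 2, swap → [84, 46, 64, 82, 79, 24, 18, 35, 29, 32, 69]
  46 vs larger child 82 at index 4, swap → [84, 82, 64, 46, 79, 24, 18, 35, 29, 32, 69]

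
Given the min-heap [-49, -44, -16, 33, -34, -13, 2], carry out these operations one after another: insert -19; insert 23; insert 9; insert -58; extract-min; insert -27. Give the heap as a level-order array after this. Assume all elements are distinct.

insert -19:
  append -19 at index 7 → [-49, -44, -16, 33, -34, -13, 2, -19]
  -19 < parent 33 at index 3, swap → [-49, -44, -16, -19, -34, -13, 2, 33]
insert 23:
  append 23 at index 8 → [-49, -44, -16, -19, -34, -13, 2, 33, 23] (no swap needed)
insert 9:
  append 9 at index 9 → [-49, -44, -16, -19, -34, -13, 2, 33, 23, 9] (no swap needed)
insert -58:
  append -58 at index 10 → [-49, -44, -16, -19, -34, -13, 2, 33, 23, 9, -58]
  -58 < parent -34 at index 4, swap → [-49, -44, -16, -19, -58, -13, 2, 33, 23, 9, -34]
  -58 < parent -44 at index 1, swap → [-49, -58, -16, -19, -44, -13, 2, 33, 23, 9, -34]
  -58 < parent -49 at index 0, swap → [-58, -49, -16, -19, -44, -13, 2, 33, 23, 9, -34]
extract-min → returns -58:
  remove root -58; move last element -34 to root → [-34, -49, -16, -19, -44, -13, 2, 33, 23, 9]
  -34 vs smaller child -49 at index 1, swap → [-49, -34, -16, -19, -44, -13, 2, 33, 23, 9]
  -34 vs smaller child -44 at index 4, swap → [-49, -44, -16, -19, -34, -13, 2, 33, 23, 9]
insert -27:
  append -27 at index 10 → [-49, -44, -16, -19, -34, -13, 2, 33, 23, 9, -27] (no swap needed)

[-49, -44, -16, -19, -34, -13, 2, 33, 23, 9, -27]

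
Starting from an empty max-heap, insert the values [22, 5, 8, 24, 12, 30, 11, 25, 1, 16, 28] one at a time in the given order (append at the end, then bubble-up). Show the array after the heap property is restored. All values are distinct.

Insert 22:
  append 22 at index 0 → [22] (no swap needed)
Insert 5:
  append 5 at index 1 → [22, 5] (no swap needed)
Insert 8:
  append 8 at index 2 → [22, 5, 8] (no swap needed)
Insert 24:
  append 24 at index 3 → [22, 5, 8, 24]
  24 > parent 5 at index 1, swap → [22, 24, 8, 5]
  24 > parent 22 at index 0, swap → [24, 22, 8, 5]
Insert 12:
  append 12 at index 4 → [24, 22, 8, 5, 12] (no swap needed)
Insert 30:
  append 30 at index 5 → [24, 22, 8, 5, 12, 30]
  30 > parent 8 at index 2, swap → [24, 22, 30, 5, 12, 8]
  30 > parent 24 at index 0, swap → [30, 22, 24, 5, 12, 8]
Insert 11:
  append 11 at index 6 → [30, 22, 24, 5, 12, 8, 11] (no swap needed)
Insert 25:
  append 25 at index 7 → [30, 22, 24, 5, 12, 8, 11, 25]
  25 > parent 5 at index 3, swap → [30, 22, 24, 25, 12, 8, 11, 5]
  25 > parent 22 at index 1, swap → [30, 25, 24, 22, 12, 8, 11, 5]
Insert 1:
  append 1 at index 8 → [30, 25, 24, 22, 12, 8, 11, 5, 1] (no swap needed)
Insert 16:
  append 16 at index 9 → [30, 25, 24, 22, 12, 8, 11, 5, 1, 16]
  16 > parent 12 at index 4, swap → [30, 25, 24, 22, 16, 8, 11, 5, 1, 12]
Insert 28:
  append 28 at index 10 → [30, 25, 24, 22, 16, 8, 11, 5, 1, 12, 28]
  28 > parent 16 at index 4, swap → [30, 25, 24, 22, 28, 8, 11, 5, 1, 12, 16]
  28 > parent 25 at index 1, swap → [30, 28, 24, 22, 25, 8, 11, 5, 1, 12, 16]

[30, 28, 24, 22, 25, 8, 11, 5, 1, 12, 16]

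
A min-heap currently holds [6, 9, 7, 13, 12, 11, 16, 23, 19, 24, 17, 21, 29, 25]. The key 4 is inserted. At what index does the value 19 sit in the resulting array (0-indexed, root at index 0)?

append 4 at index 14 → [6, 9, 7, 13, 12, 11, 16, 23, 19, 24, 17, 21, 29, 25, 4]
4 < parent 16 at index 6, swap → [6, 9, 7, 13, 12, 11, 4, 23, 19, 24, 17, 21, 29, 25, 16]
4 < parent 7 at index 2, swap → [6, 9, 4, 13, 12, 11, 7, 23, 19, 24, 17, 21, 29, 25, 16]
4 < parent 6 at index 0, swap → [4, 9, 6, 13, 12, 11, 7, 23, 19, 24, 17, 21, 29, 25, 16]
resulting array: [4, 9, 6, 13, 12, 11, 7, 23, 19, 24, 17, 21, 29, 25, 16]

8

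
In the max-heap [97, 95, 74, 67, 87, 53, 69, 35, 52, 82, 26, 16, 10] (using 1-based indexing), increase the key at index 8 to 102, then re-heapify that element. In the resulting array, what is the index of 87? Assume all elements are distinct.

set index 8 from 35 to 102 → [97, 95, 74, 67, 87, 53, 69, 102, 52, 82, 26, 16, 10]
102 > parent 67 at index 4, swap → [97, 95, 74, 102, 87, 53, 69, 67, 52, 82, 26, 16, 10]
102 > parent 95 at index 2, swap → [97, 102, 74, 95, 87, 53, 69, 67, 52, 82, 26, 16, 10]
102 > parent 97 at index 1, swap → [102, 97, 74, 95, 87, 53, 69, 67, 52, 82, 26, 16, 10]
resulting array: [102, 97, 74, 95, 87, 53, 69, 67, 52, 82, 26, 16, 10]

5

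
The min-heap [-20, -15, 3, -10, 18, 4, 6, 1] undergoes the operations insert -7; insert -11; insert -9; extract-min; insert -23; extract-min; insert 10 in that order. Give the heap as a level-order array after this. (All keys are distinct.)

[-15, -11, 3, -10, -9, 4, 6, 1, -7, 18, 10]

insert -7:
  append -7 at index 8 → [-20, -15, 3, -10, 18, 4, 6, 1, -7] (no swap needed)
insert -11:
  append -11 at index 9 → [-20, -15, 3, -10, 18, 4, 6, 1, -7, -11]
  -11 < parent 18 at index 4, swap → [-20, -15, 3, -10, -11, 4, 6, 1, -7, 18]
insert -9:
  append -9 at index 10 → [-20, -15, 3, -10, -11, 4, 6, 1, -7, 18, -9] (no swap needed)
extract-min → returns -20:
  remove root -20; move last element -9 to root → [-9, -15, 3, -10, -11, 4, 6, 1, -7, 18]
  -9 vs smaller child -15 at index 1, swap → [-15, -9, 3, -10, -11, 4, 6, 1, -7, 18]
  -9 vs smaller child -11 at index 4, swap → [-15, -11, 3, -10, -9, 4, 6, 1, -7, 18]
insert -23:
  append -23 at index 10 → [-15, -11, 3, -10, -9, 4, 6, 1, -7, 18, -23]
  -23 < parent -9 at index 4, swap → [-15, -11, 3, -10, -23, 4, 6, 1, -7, 18, -9]
  -23 < parent -11 at index 1, swap → [-15, -23, 3, -10, -11, 4, 6, 1, -7, 18, -9]
  -23 < parent -15 at index 0, swap → [-23, -15, 3, -10, -11, 4, 6, 1, -7, 18, -9]
extract-min → returns -23:
  remove root -23; move last element -9 to root → [-9, -15, 3, -10, -11, 4, 6, 1, -7, 18]
  -9 vs smaller child -15 at index 1, swap → [-15, -9, 3, -10, -11, 4, 6, 1, -7, 18]
  -9 vs smaller child -11 at index 4, swap → [-15, -11, 3, -10, -9, 4, 6, 1, -7, 18]
insert 10:
  append 10 at index 10 → [-15, -11, 3, -10, -9, 4, 6, 1, -7, 18, 10] (no swap needed)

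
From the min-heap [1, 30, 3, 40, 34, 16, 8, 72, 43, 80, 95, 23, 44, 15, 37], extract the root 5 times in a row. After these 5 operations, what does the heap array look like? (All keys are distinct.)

[23, 30, 37, 40, 34, 44, 95, 72, 43, 80]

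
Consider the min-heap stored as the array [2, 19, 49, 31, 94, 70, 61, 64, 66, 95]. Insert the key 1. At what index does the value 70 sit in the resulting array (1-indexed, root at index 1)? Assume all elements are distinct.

append 1 at index 11 → [2, 19, 49, 31, 94, 70, 61, 64, 66, 95, 1]
1 < parent 94 at index 5, swap → [2, 19, 49, 31, 1, 70, 61, 64, 66, 95, 94]
1 < parent 19 at index 2, swap → [2, 1, 49, 31, 19, 70, 61, 64, 66, 95, 94]
1 < parent 2 at index 1, swap → [1, 2, 49, 31, 19, 70, 61, 64, 66, 95, 94]
resulting array: [1, 2, 49, 31, 19, 70, 61, 64, 66, 95, 94]

6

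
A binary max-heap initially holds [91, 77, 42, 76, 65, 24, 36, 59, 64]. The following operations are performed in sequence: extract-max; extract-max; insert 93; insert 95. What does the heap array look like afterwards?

extract-max → returns 91:
  remove root 91; move last element 64 to root → [64, 77, 42, 76, 65, 24, 36, 59]
  64 vs larger child 77 at index 1, swap → [77, 64, 42, 76, 65, 24, 36, 59]
  64 vs larger child 76 at index 3, swap → [77, 76, 42, 64, 65, 24, 36, 59]
extract-max → returns 77:
  remove root 77; move last element 59 to root → [59, 76, 42, 64, 65, 24, 36]
  59 vs larger child 76 at index 1, swap → [76, 59, 42, 64, 65, 24, 36]
  59 vs larger child 65 at index 4, swap → [76, 65, 42, 64, 59, 24, 36]
insert 93:
  append 93 at index 7 → [76, 65, 42, 64, 59, 24, 36, 93]
  93 > parent 64 at index 3, swap → [76, 65, 42, 93, 59, 24, 36, 64]
  93 > parent 65 at index 1, swap → [76, 93, 42, 65, 59, 24, 36, 64]
  93 > parent 76 at index 0, swap → [93, 76, 42, 65, 59, 24, 36, 64]
insert 95:
  append 95 at index 8 → [93, 76, 42, 65, 59, 24, 36, 64, 95]
  95 > parent 65 at index 3, swap → [93, 76, 42, 95, 59, 24, 36, 64, 65]
  95 > parent 76 at index 1, swap → [93, 95, 42, 76, 59, 24, 36, 64, 65]
  95 > parent 93 at index 0, swap → [95, 93, 42, 76, 59, 24, 36, 64, 65]

[95, 93, 42, 76, 59, 24, 36, 64, 65]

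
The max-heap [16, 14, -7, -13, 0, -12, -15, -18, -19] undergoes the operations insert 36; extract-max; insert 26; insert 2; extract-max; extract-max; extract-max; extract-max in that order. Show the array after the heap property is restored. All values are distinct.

insert 36:
  append 36 at index 9 → [16, 14, -7, -13, 0, -12, -15, -18, -19, 36]
  36 > parent 0 at index 4, swap → [16, 14, -7, -13, 36, -12, -15, -18, -19, 0]
  36 > parent 14 at index 1, swap → [16, 36, -7, -13, 14, -12, -15, -18, -19, 0]
  36 > parent 16 at index 0, swap → [36, 16, -7, -13, 14, -12, -15, -18, -19, 0]
extract-max → returns 36:
  remove root 36; move last element 0 to root → [0, 16, -7, -13, 14, -12, -15, -18, -19]
  0 vs larger child 16 at index 1, swap → [16, 0, -7, -13, 14, -12, -15, -18, -19]
  0 vs larger child 14 at index 4, swap → [16, 14, -7, -13, 0, -12, -15, -18, -19]
insert 26:
  append 26 at index 9 → [16, 14, -7, -13, 0, -12, -15, -18, -19, 26]
  26 > parent 0 at index 4, swap → [16, 14, -7, -13, 26, -12, -15, -18, -19, 0]
  26 > parent 14 at index 1, swap → [16, 26, -7, -13, 14, -12, -15, -18, -19, 0]
  26 > parent 16 at index 0, swap → [26, 16, -7, -13, 14, -12, -15, -18, -19, 0]
insert 2:
  append 2 at index 10 → [26, 16, -7, -13, 14, -12, -15, -18, -19, 0, 2] (no swap needed)
extract-max → returns 26:
  remove root 26; move last element 2 to root → [2, 16, -7, -13, 14, -12, -15, -18, -19, 0]
  2 vs larger child 16 at index 1, swap → [16, 2, -7, -13, 14, -12, -15, -18, -19, 0]
  2 vs larger child 14 at index 4, swap → [16, 14, -7, -13, 2, -12, -15, -18, -19, 0]
extract-max → returns 16:
  remove root 16; move last element 0 to root → [0, 14, -7, -13, 2, -12, -15, -18, -19]
  0 vs larger child 14 at index 1, swap → [14, 0, -7, -13, 2, -12, -15, -18, -19]
  0 vs larger child 2 at index 4, swap → [14, 2, -7, -13, 0, -12, -15, -18, -19]
extract-max → returns 14:
  remove root 14; move last element -19 to root → [-19, 2, -7, -13, 0, -12, -15, -18]
  -19 vs larger child 2 at index 1, swap → [2, -19, -7, -13, 0, -12, -15, -18]
  -19 vs larger child 0 at index 4, swap → [2, 0, -7, -13, -19, -12, -15, -18]
extract-max → returns 2:
  remove root 2; move last element -18 to root → [-18, 0, -7, -13, -19, -12, -15]
  -18 vs larger child 0 at index 1, swap → [0, -18, -7, -13, -19, -12, -15]
  -18 vs larger child -13 at index 3, swap → [0, -13, -7, -18, -19, -12, -15]

[0, -13, -7, -18, -19, -12, -15]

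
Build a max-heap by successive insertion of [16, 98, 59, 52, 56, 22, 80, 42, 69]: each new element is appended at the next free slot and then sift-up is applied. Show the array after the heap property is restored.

Insert 16:
  append 16 at index 0 → [16] (no swap needed)
Insert 98:
  append 98 at index 1 → [16, 98]
  98 > parent 16 at index 0, swap → [98, 16]
Insert 59:
  append 59 at index 2 → [98, 16, 59] (no swap needed)
Insert 52:
  append 52 at index 3 → [98, 16, 59, 52]
  52 > parent 16 at index 1, swap → [98, 52, 59, 16]
Insert 56:
  append 56 at index 4 → [98, 52, 59, 16, 56]
  56 > parent 52 at index 1, swap → [98, 56, 59, 16, 52]
Insert 22:
  append 22 at index 5 → [98, 56, 59, 16, 52, 22] (no swap needed)
Insert 80:
  append 80 at index 6 → [98, 56, 59, 16, 52, 22, 80]
  80 > parent 59 at index 2, swap → [98, 56, 80, 16, 52, 22, 59]
Insert 42:
  append 42 at index 7 → [98, 56, 80, 16, 52, 22, 59, 42]
  42 > parent 16 at index 3, swap → [98, 56, 80, 42, 52, 22, 59, 16]
Insert 69:
  append 69 at index 8 → [98, 56, 80, 42, 52, 22, 59, 16, 69]
  69 > parent 42 at index 3, swap → [98, 56, 80, 69, 52, 22, 59, 16, 42]
  69 > parent 56 at index 1, swap → [98, 69, 80, 56, 52, 22, 59, 16, 42]

[98, 69, 80, 56, 52, 22, 59, 16, 42]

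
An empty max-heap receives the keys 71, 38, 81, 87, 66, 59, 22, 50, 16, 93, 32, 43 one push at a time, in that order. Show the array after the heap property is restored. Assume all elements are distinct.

[93, 87, 71, 50, 81, 59, 22, 38, 16, 66, 32, 43]

Insert 71:
  append 71 at index 0 → [71] (no swap needed)
Insert 38:
  append 38 at index 1 → [71, 38] (no swap needed)
Insert 81:
  append 81 at index 2 → [71, 38, 81]
  81 > parent 71 at index 0, swap → [81, 38, 71]
Insert 87:
  append 87 at index 3 → [81, 38, 71, 87]
  87 > parent 38 at index 1, swap → [81, 87, 71, 38]
  87 > parent 81 at index 0, swap → [87, 81, 71, 38]
Insert 66:
  append 66 at index 4 → [87, 81, 71, 38, 66] (no swap needed)
Insert 59:
  append 59 at index 5 → [87, 81, 71, 38, 66, 59] (no swap needed)
Insert 22:
  append 22 at index 6 → [87, 81, 71, 38, 66, 59, 22] (no swap needed)
Insert 50:
  append 50 at index 7 → [87, 81, 71, 38, 66, 59, 22, 50]
  50 > parent 38 at index 3, swap → [87, 81, 71, 50, 66, 59, 22, 38]
Insert 16:
  append 16 at index 8 → [87, 81, 71, 50, 66, 59, 22, 38, 16] (no swap needed)
Insert 93:
  append 93 at index 9 → [87, 81, 71, 50, 66, 59, 22, 38, 16, 93]
  93 > parent 66 at index 4, swap → [87, 81, 71, 50, 93, 59, 22, 38, 16, 66]
  93 > parent 81 at index 1, swap → [87, 93, 71, 50, 81, 59, 22, 38, 16, 66]
  93 > parent 87 at index 0, swap → [93, 87, 71, 50, 81, 59, 22, 38, 16, 66]
Insert 32:
  append 32 at index 10 → [93, 87, 71, 50, 81, 59, 22, 38, 16, 66, 32] (no swap needed)
Insert 43:
  append 43 at index 11 → [93, 87, 71, 50, 81, 59, 22, 38, 16, 66, 32, 43] (no swap needed)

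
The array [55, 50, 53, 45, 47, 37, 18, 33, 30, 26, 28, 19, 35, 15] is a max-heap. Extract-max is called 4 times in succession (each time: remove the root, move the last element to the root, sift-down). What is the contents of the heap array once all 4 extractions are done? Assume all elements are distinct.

[45, 33, 37, 30, 28, 35, 18, 19, 15, 26]

extract-max #1 returns 55:
  remove root 55; move last element 15 to root → [15, 50, 53, 45, 47, 37, 18, 33, 30, 26, 28, 19, 35]
  15 vs larger child 53 at index 2, swap → [53, 50, 15, 45, 47, 37, 18, 33, 30, 26, 28, 19, 35]
  15 vs larger child 37 at index 5, swap → [53, 50, 37, 45, 47, 15, 18, 33, 30, 26, 28, 19, 35]
  15 vs larger child 35 at index 12, swap → [53, 50, 37, 45, 47, 35, 18, 33, 30, 26, 28, 19, 15]
extract-max #2 returns 53:
  remove root 53; move last element 15 to root → [15, 50, 37, 45, 47, 35, 18, 33, 30, 26, 28, 19]
  15 vs larger child 50 at index 1, swap → [50, 15, 37, 45, 47, 35, 18, 33, 30, 26, 28, 19]
  15 vs larger child 47 at index 4, swap → [50, 47, 37, 45, 15, 35, 18, 33, 30, 26, 28, 19]
  15 vs larger child 28 at index 10, swap → [50, 47, 37, 45, 28, 35, 18, 33, 30, 26, 15, 19]
extract-max #3 returns 50:
  remove root 50; move last element 19 to root → [19, 47, 37, 45, 28, 35, 18, 33, 30, 26, 15]
  19 vs larger child 47 at index 1, swap → [47, 19, 37, 45, 28, 35, 18, 33, 30, 26, 15]
  19 vs larger child 45 at index 3, swap → [47, 45, 37, 19, 28, 35, 18, 33, 30, 26, 15]
  19 vs larger child 33 at index 7, swap → [47, 45, 37, 33, 28, 35, 18, 19, 30, 26, 15]
extract-max #4 returns 47:
  remove root 47; move last element 15 to root → [15, 45, 37, 33, 28, 35, 18, 19, 30, 26]
  15 vs larger child 45 at index 1, swap → [45, 15, 37, 33, 28, 35, 18, 19, 30, 26]
  15 vs larger child 33 at index 3, swap → [45, 33, 37, 15, 28, 35, 18, 19, 30, 26]
  15 vs larger child 30 at index 8, swap → [45, 33, 37, 30, 28, 35, 18, 19, 15, 26]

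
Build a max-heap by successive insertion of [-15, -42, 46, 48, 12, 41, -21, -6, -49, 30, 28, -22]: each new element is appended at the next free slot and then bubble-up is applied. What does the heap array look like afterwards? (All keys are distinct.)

[48, 46, 41, -6, 30, -15, -21, -42, -49, 12, 28, -22]

Insert -15:
  append -15 at index 0 → [-15] (no swap needed)
Insert -42:
  append -42 at index 1 → [-15, -42] (no swap needed)
Insert 46:
  append 46 at index 2 → [-15, -42, 46]
  46 > parent -15 at index 0, swap → [46, -42, -15]
Insert 48:
  append 48 at index 3 → [46, -42, -15, 48]
  48 > parent -42 at index 1, swap → [46, 48, -15, -42]
  48 > parent 46 at index 0, swap → [48, 46, -15, -42]
Insert 12:
  append 12 at index 4 → [48, 46, -15, -42, 12] (no swap needed)
Insert 41:
  append 41 at index 5 → [48, 46, -15, -42, 12, 41]
  41 > parent -15 at index 2, swap → [48, 46, 41, -42, 12, -15]
Insert -21:
  append -21 at index 6 → [48, 46, 41, -42, 12, -15, -21] (no swap needed)
Insert -6:
  append -6 at index 7 → [48, 46, 41, -42, 12, -15, -21, -6]
  -6 > parent -42 at index 3, swap → [48, 46, 41, -6, 12, -15, -21, -42]
Insert -49:
  append -49 at index 8 → [48, 46, 41, -6, 12, -15, -21, -42, -49] (no swap needed)
Insert 30:
  append 30 at index 9 → [48, 46, 41, -6, 12, -15, -21, -42, -49, 30]
  30 > parent 12 at index 4, swap → [48, 46, 41, -6, 30, -15, -21, -42, -49, 12]
Insert 28:
  append 28 at index 10 → [48, 46, 41, -6, 30, -15, -21, -42, -49, 12, 28] (no swap needed)
Insert -22:
  append -22 at index 11 → [48, 46, 41, -6, 30, -15, -21, -42, -49, 12, 28, -22] (no swap needed)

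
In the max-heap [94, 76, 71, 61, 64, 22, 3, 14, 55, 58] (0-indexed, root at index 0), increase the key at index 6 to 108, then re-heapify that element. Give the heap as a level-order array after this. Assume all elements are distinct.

set index 6 from 3 to 108 → [94, 76, 71, 61, 64, 22, 108, 14, 55, 58]
108 > parent 71 at index 2, swap → [94, 76, 108, 61, 64, 22, 71, 14, 55, 58]
108 > parent 94 at index 0, swap → [108, 76, 94, 61, 64, 22, 71, 14, 55, 58]

[108, 76, 94, 61, 64, 22, 71, 14, 55, 58]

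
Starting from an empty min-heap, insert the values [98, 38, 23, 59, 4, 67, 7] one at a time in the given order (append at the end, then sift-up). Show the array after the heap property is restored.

[4, 23, 7, 98, 59, 67, 38]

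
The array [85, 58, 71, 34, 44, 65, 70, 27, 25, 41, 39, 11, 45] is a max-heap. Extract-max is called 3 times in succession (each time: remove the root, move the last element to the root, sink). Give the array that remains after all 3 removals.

[65, 58, 45, 34, 44, 11, 39, 27, 25, 41]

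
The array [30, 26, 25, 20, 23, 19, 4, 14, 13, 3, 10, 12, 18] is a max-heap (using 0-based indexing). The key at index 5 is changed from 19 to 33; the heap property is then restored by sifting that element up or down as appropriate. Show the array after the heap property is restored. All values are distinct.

[33, 26, 30, 20, 23, 25, 4, 14, 13, 3, 10, 12, 18]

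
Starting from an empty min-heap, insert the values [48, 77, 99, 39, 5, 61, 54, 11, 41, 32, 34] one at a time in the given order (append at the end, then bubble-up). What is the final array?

[5, 11, 54, 39, 32, 99, 61, 77, 41, 48, 34]

Insert 48:
  append 48 at index 0 → [48] (no swap needed)
Insert 77:
  append 77 at index 1 → [48, 77] (no swap needed)
Insert 99:
  append 99 at index 2 → [48, 77, 99] (no swap needed)
Insert 39:
  append 39 at index 3 → [48, 77, 99, 39]
  39 < parent 77 at index 1, swap → [48, 39, 99, 77]
  39 < parent 48 at index 0, swap → [39, 48, 99, 77]
Insert 5:
  append 5 at index 4 → [39, 48, 99, 77, 5]
  5 < parent 48 at index 1, swap → [39, 5, 99, 77, 48]
  5 < parent 39 at index 0, swap → [5, 39, 99, 77, 48]
Insert 61:
  append 61 at index 5 → [5, 39, 99, 77, 48, 61]
  61 < parent 99 at index 2, swap → [5, 39, 61, 77, 48, 99]
Insert 54:
  append 54 at index 6 → [5, 39, 61, 77, 48, 99, 54]
  54 < parent 61 at index 2, swap → [5, 39, 54, 77, 48, 99, 61]
Insert 11:
  append 11 at index 7 → [5, 39, 54, 77, 48, 99, 61, 11]
  11 < parent 77 at index 3, swap → [5, 39, 54, 11, 48, 99, 61, 77]
  11 < parent 39 at index 1, swap → [5, 11, 54, 39, 48, 99, 61, 77]
Insert 41:
  append 41 at index 8 → [5, 11, 54, 39, 48, 99, 61, 77, 41] (no swap needed)
Insert 32:
  append 32 at index 9 → [5, 11, 54, 39, 48, 99, 61, 77, 41, 32]
  32 < parent 48 at index 4, swap → [5, 11, 54, 39, 32, 99, 61, 77, 41, 48]
Insert 34:
  append 34 at index 10 → [5, 11, 54, 39, 32, 99, 61, 77, 41, 48, 34] (no swap needed)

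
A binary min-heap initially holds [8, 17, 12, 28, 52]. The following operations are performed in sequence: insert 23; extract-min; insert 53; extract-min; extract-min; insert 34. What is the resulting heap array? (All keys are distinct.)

insert 23:
  append 23 at index 5 → [8, 17, 12, 28, 52, 23] (no swap needed)
extract-min → returns 8:
  remove root 8; move last element 23 to root → [23, 17, 12, 28, 52]
  23 vs smaller child 12 at index 2, swap → [12, 17, 23, 28, 52]
insert 53:
  append 53 at index 5 → [12, 17, 23, 28, 52, 53] (no swap needed)
extract-min → returns 12:
  remove root 12; move last element 53 to root → [53, 17, 23, 28, 52]
  53 vs smaller child 17 at index 1, swap → [17, 53, 23, 28, 52]
  53 vs smaller child 28 at index 3, swap → [17, 28, 23, 53, 52]
extract-min → returns 17:
  remove root 17; move last element 52 to root → [52, 28, 23, 53]
  52 vs smaller child 23 at index 2, swap → [23, 28, 52, 53]
insert 34:
  append 34 at index 4 → [23, 28, 52, 53, 34] (no swap needed)

[23, 28, 52, 53, 34]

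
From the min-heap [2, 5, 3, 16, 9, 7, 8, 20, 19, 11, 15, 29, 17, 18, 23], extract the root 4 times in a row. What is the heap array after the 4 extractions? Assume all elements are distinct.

extract-min #1 returns 2:
  remove root 2; move last element 23 to root → [23, 5, 3, 16, 9, 7, 8, 20, 19, 11, 15, 29, 17, 18]
  23 vs smaller child 3 at index 2, swap → [3, 5, 23, 16, 9, 7, 8, 20, 19, 11, 15, 29, 17, 18]
  23 vs smaller child 7 at index 5, swap → [3, 5, 7, 16, 9, 23, 8, 20, 19, 11, 15, 29, 17, 18]
  23 vs smaller child 17 at index 12, swap → [3, 5, 7, 16, 9, 17, 8, 20, 19, 11, 15, 29, 23, 18]
extract-min #2 returns 3:
  remove root 3; move last element 18 to root → [18, 5, 7, 16, 9, 17, 8, 20, 19, 11, 15, 29, 23]
  18 vs smaller child 5 at index 1, swap → [5, 18, 7, 16, 9, 17, 8, 20, 19, 11, 15, 29, 23]
  18 vs smaller child 9 at index 4, swap → [5, 9, 7, 16, 18, 17, 8, 20, 19, 11, 15, 29, 23]
  18 vs smaller child 11 at index 9, swap → [5, 9, 7, 16, 11, 17, 8, 20, 19, 18, 15, 29, 23]
extract-min #3 returns 5:
  remove root 5; move last element 23 to root → [23, 9, 7, 16, 11, 17, 8, 20, 19, 18, 15, 29]
  23 vs smaller child 7 at index 2, swap → [7, 9, 23, 16, 11, 17, 8, 20, 19, 18, 15, 29]
  23 vs smaller child 8 at index 6, swap → [7, 9, 8, 16, 11, 17, 23, 20, 19, 18, 15, 29]
extract-min #4 returns 7:
  remove root 7; move last element 29 to root → [29, 9, 8, 16, 11, 17, 23, 20, 19, 18, 15]
  29 vs smaller child 8 at index 2, swap → [8, 9, 29, 16, 11, 17, 23, 20, 19, 18, 15]
  29 vs smaller child 17 at index 5, swap → [8, 9, 17, 16, 11, 29, 23, 20, 19, 18, 15]

[8, 9, 17, 16, 11, 29, 23, 20, 19, 18, 15]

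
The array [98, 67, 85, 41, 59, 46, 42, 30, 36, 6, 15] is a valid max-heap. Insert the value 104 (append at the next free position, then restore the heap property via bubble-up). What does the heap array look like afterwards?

append 104 at index 11 → [98, 67, 85, 41, 59, 46, 42, 30, 36, 6, 15, 104]
104 > parent 46 at index 5, swap → [98, 67, 85, 41, 59, 104, 42, 30, 36, 6, 15, 46]
104 > parent 85 at index 2, swap → [98, 67, 104, 41, 59, 85, 42, 30, 36, 6, 15, 46]
104 > parent 98 at index 0, swap → [104, 67, 98, 41, 59, 85, 42, 30, 36, 6, 15, 46]

[104, 67, 98, 41, 59, 85, 42, 30, 36, 6, 15, 46]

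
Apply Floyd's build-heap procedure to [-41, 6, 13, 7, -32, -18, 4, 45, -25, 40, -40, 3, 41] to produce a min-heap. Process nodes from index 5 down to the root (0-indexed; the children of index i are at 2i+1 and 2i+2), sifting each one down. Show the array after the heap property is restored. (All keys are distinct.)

[-41, -40, -18, -25, -32, 3, 4, 45, 7, 40, 6, 13, 41]

sift down from index 5: already satisfies heap property
sift down from index 4:
  -32 vs smaller child -40 at index 10, swap → [-41, 6, 13, 7, -40, -18, 4, 45, -25, 40, -32, 3, 41]
sift down from index 3:
  7 vs smaller child -25 at index 8, swap → [-41, 6, 13, -25, -40, -18, 4, 45, 7, 40, -32, 3, 41]
sift down from index 2:
  13 vs smaller child -18 at index 5, swap → [-41, 6, -18, -25, -40, 13, 4, 45, 7, 40, -32, 3, 41]
  13 vs smaller child 3 at index 11, swap → [-41, 6, -18, -25, -40, 3, 4, 45, 7, 40, -32, 13, 41]
sift down from index 1:
  6 vs smaller child -40 at index 4, swap → [-41, -40, -18, -25, 6, 3, 4, 45, 7, 40, -32, 13, 41]
  6 vs smaller child -32 at index 10, swap → [-41, -40, -18, -25, -32, 3, 4, 45, 7, 40, 6, 13, 41]
sift down from index 0: already satisfies heap property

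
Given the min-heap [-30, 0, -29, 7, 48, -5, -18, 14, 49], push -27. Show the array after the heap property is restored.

[-30, -27, -29, 7, 0, -5, -18, 14, 49, 48]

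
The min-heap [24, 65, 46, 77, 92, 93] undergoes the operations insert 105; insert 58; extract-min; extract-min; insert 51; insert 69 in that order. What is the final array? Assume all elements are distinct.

insert 105:
  append 105 at index 6 → [24, 65, 46, 77, 92, 93, 105] (no swap needed)
insert 58:
  append 58 at index 7 → [24, 65, 46, 77, 92, 93, 105, 58]
  58 < parent 77 at index 3, swap → [24, 65, 46, 58, 92, 93, 105, 77]
  58 < parent 65 at index 1, swap → [24, 58, 46, 65, 92, 93, 105, 77]
extract-min → returns 24:
  remove root 24; move last element 77 to root → [77, 58, 46, 65, 92, 93, 105]
  77 vs smaller child 46 at index 2, swap → [46, 58, 77, 65, 92, 93, 105]
extract-min → returns 46:
  remove root 46; move last element 105 to root → [105, 58, 77, 65, 92, 93]
  105 vs smaller child 58 at index 1, swap → [58, 105, 77, 65, 92, 93]
  105 vs smaller child 65 at index 3, swap → [58, 65, 77, 105, 92, 93]
insert 51:
  append 51 at index 6 → [58, 65, 77, 105, 92, 93, 51]
  51 < parent 77 at index 2, swap → [58, 65, 51, 105, 92, 93, 77]
  51 < parent 58 at index 0, swap → [51, 65, 58, 105, 92, 93, 77]
insert 69:
  append 69 at index 7 → [51, 65, 58, 105, 92, 93, 77, 69]
  69 < parent 105 at index 3, swap → [51, 65, 58, 69, 92, 93, 77, 105]

[51, 65, 58, 69, 92, 93, 77, 105]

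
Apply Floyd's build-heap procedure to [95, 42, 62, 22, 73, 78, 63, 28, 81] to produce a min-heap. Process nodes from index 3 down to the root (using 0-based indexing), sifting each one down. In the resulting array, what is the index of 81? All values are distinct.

sift down from index 3: already satisfies heap property
sift down from index 2: already satisfies heap property
sift down from index 1:
  42 vs smaller child 22 at index 3, swap → [95, 22, 62, 42, 73, 78, 63, 28, 81]
  42 vs smaller child 28 at index 7, swap → [95, 22, 62, 28, 73, 78, 63, 42, 81]
sift down from index 0:
  95 vs smaller child 22 at index 1, swap → [22, 95, 62, 28, 73, 78, 63, 42, 81]
  95 vs smaller child 28 at index 3, swap → [22, 28, 62, 95, 73, 78, 63, 42, 81]
  95 vs smaller child 42 at index 7, swap → [22, 28, 62, 42, 73, 78, 63, 95, 81]
resulting array: [22, 28, 62, 42, 73, 78, 63, 95, 81]

8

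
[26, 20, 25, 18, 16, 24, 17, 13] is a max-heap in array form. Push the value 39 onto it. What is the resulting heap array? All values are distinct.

[39, 26, 25, 20, 16, 24, 17, 13, 18]

append 39 at index 8 → [26, 20, 25, 18, 16, 24, 17, 13, 39]
39 > parent 18 at index 3, swap → [26, 20, 25, 39, 16, 24, 17, 13, 18]
39 > parent 20 at index 1, swap → [26, 39, 25, 20, 16, 24, 17, 13, 18]
39 > parent 26 at index 0, swap → [39, 26, 25, 20, 16, 24, 17, 13, 18]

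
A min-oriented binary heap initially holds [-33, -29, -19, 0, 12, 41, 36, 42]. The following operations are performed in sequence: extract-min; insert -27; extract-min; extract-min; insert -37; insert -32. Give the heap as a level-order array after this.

extract-min → returns -33:
  remove root -33; move last element 42 to root → [42, -29, -19, 0, 12, 41, 36]
  42 vs smaller child -29 at index 1, swap → [-29, 42, -19, 0, 12, 41, 36]
  42 vs smaller child 0 at index 3, swap → [-29, 0, -19, 42, 12, 41, 36]
insert -27:
  append -27 at index 7 → [-29, 0, -19, 42, 12, 41, 36, -27]
  -27 < parent 42 at index 3, swap → [-29, 0, -19, -27, 12, 41, 36, 42]
  -27 < parent 0 at index 1, swap → [-29, -27, -19, 0, 12, 41, 36, 42]
extract-min → returns -29:
  remove root -29; move last element 42 to root → [42, -27, -19, 0, 12, 41, 36]
  42 vs smaller child -27 at index 1, swap → [-27, 42, -19, 0, 12, 41, 36]
  42 vs smaller child 0 at index 3, swap → [-27, 0, -19, 42, 12, 41, 36]
extract-min → returns -27:
  remove root -27; move last element 36 to root → [36, 0, -19, 42, 12, 41]
  36 vs smaller child -19 at index 2, swap → [-19, 0, 36, 42, 12, 41]
insert -37:
  append -37 at index 6 → [-19, 0, 36, 42, 12, 41, -37]
  -37 < parent 36 at index 2, swap → [-19, 0, -37, 42, 12, 41, 36]
  -37 < parent -19 at index 0, swap → [-37, 0, -19, 42, 12, 41, 36]
insert -32:
  append -32 at index 7 → [-37, 0, -19, 42, 12, 41, 36, -32]
  -32 < parent 42 at index 3, swap → [-37, 0, -19, -32, 12, 41, 36, 42]
  -32 < parent 0 at index 1, swap → [-37, -32, -19, 0, 12, 41, 36, 42]

[-37, -32, -19, 0, 12, 41, 36, 42]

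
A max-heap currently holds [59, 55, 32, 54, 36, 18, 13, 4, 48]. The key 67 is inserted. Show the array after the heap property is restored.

[67, 59, 32, 54, 55, 18, 13, 4, 48, 36]

append 67 at index 9 → [59, 55, 32, 54, 36, 18, 13, 4, 48, 67]
67 > parent 36 at index 4, swap → [59, 55, 32, 54, 67, 18, 13, 4, 48, 36]
67 > parent 55 at index 1, swap → [59, 67, 32, 54, 55, 18, 13, 4, 48, 36]
67 > parent 59 at index 0, swap → [67, 59, 32, 54, 55, 18, 13, 4, 48, 36]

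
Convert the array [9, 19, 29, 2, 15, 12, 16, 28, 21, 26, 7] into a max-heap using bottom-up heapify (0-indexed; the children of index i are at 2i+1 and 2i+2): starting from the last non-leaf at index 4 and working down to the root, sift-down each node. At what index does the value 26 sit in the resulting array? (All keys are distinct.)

sift down from index 4:
  15 vs larger child 26 at index 9, swap → [9, 19, 29, 2, 26, 12, 16, 28, 21, 15, 7]
sift down from index 3:
  2 vs larger child 28 at index 7, swap → [9, 19, 29, 28, 26, 12, 16, 2, 21, 15, 7]
sift down from index 2: already satisfies heap property
sift down from index 1:
  19 vs larger child 28 at index 3, swap → [9, 28, 29, 19, 26, 12, 16, 2, 21, 15, 7]
  19 vs larger child 21 at index 8, swap → [9, 28, 29, 21, 26, 12, 16, 2, 19, 15, 7]
sift down from index 0:
  9 vs larger child 29 at index 2, swap → [29, 28, 9, 21, 26, 12, 16, 2, 19, 15, 7]
  9 vs larger child 16 at index 6, swap → [29, 28, 16, 21, 26, 12, 9, 2, 19, 15, 7]
resulting array: [29, 28, 16, 21, 26, 12, 9, 2, 19, 15, 7]

4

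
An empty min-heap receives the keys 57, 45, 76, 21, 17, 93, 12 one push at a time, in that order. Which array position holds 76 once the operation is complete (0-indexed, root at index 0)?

6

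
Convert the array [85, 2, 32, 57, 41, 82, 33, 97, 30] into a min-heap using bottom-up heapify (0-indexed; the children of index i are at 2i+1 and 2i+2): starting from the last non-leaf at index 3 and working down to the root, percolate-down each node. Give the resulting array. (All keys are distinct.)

[2, 30, 32, 57, 41, 82, 33, 97, 85]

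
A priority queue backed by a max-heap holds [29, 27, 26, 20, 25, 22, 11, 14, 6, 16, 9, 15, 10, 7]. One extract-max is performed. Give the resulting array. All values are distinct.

remove root 29; move last element 7 to root → [7, 27, 26, 20, 25, 22, 11, 14, 6, 16, 9, 15, 10]
7 vs larger child 27 at index 1, swap → [27, 7, 26, 20, 25, 22, 11, 14, 6, 16, 9, 15, 10]
7 vs larger child 25 at index 4, swap → [27, 25, 26, 20, 7, 22, 11, 14, 6, 16, 9, 15, 10]
7 vs larger child 16 at index 9, swap → [27, 25, 26, 20, 16, 22, 11, 14, 6, 7, 9, 15, 10]

[27, 25, 26, 20, 16, 22, 11, 14, 6, 7, 9, 15, 10]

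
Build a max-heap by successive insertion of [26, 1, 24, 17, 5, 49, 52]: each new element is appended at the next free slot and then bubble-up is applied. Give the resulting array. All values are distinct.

Insert 26:
  append 26 at index 0 → [26] (no swap needed)
Insert 1:
  append 1 at index 1 → [26, 1] (no swap needed)
Insert 24:
  append 24 at index 2 → [26, 1, 24] (no swap needed)
Insert 17:
  append 17 at index 3 → [26, 1, 24, 17]
  17 > parent 1 at index 1, swap → [26, 17, 24, 1]
Insert 5:
  append 5 at index 4 → [26, 17, 24, 1, 5] (no swap needed)
Insert 49:
  append 49 at index 5 → [26, 17, 24, 1, 5, 49]
  49 > parent 24 at index 2, swap → [26, 17, 49, 1, 5, 24]
  49 > parent 26 at index 0, swap → [49, 17, 26, 1, 5, 24]
Insert 52:
  append 52 at index 6 → [49, 17, 26, 1, 5, 24, 52]
  52 > parent 26 at index 2, swap → [49, 17, 52, 1, 5, 24, 26]
  52 > parent 49 at index 0, swap → [52, 17, 49, 1, 5, 24, 26]

[52, 17, 49, 1, 5, 24, 26]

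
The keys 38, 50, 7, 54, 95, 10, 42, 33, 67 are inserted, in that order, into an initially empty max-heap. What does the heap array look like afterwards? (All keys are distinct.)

[95, 67, 42, 54, 50, 7, 10, 33, 38]

Insert 38:
  append 38 at index 0 → [38] (no swap needed)
Insert 50:
  append 50 at index 1 → [38, 50]
  50 > parent 38 at index 0, swap → [50, 38]
Insert 7:
  append 7 at index 2 → [50, 38, 7] (no swap needed)
Insert 54:
  append 54 at index 3 → [50, 38, 7, 54]
  54 > parent 38 at index 1, swap → [50, 54, 7, 38]
  54 > parent 50 at index 0, swap → [54, 50, 7, 38]
Insert 95:
  append 95 at index 4 → [54, 50, 7, 38, 95]
  95 > parent 50 at index 1, swap → [54, 95, 7, 38, 50]
  95 > parent 54 at index 0, swap → [95, 54, 7, 38, 50]
Insert 10:
  append 10 at index 5 → [95, 54, 7, 38, 50, 10]
  10 > parent 7 at index 2, swap → [95, 54, 10, 38, 50, 7]
Insert 42:
  append 42 at index 6 → [95, 54, 10, 38, 50, 7, 42]
  42 > parent 10 at index 2, swap → [95, 54, 42, 38, 50, 7, 10]
Insert 33:
  append 33 at index 7 → [95, 54, 42, 38, 50, 7, 10, 33] (no swap needed)
Insert 67:
  append 67 at index 8 → [95, 54, 42, 38, 50, 7, 10, 33, 67]
  67 > parent 38 at index 3, swap → [95, 54, 42, 67, 50, 7, 10, 33, 38]
  67 > parent 54 at index 1, swap → [95, 67, 42, 54, 50, 7, 10, 33, 38]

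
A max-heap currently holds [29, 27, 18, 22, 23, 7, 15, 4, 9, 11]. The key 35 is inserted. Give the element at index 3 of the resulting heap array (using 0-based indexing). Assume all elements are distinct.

append 35 at index 10 → [29, 27, 18, 22, 23, 7, 15, 4, 9, 11, 35]
35 > parent 23 at index 4, swap → [29, 27, 18, 22, 35, 7, 15, 4, 9, 11, 23]
35 > parent 27 at index 1, swap → [29, 35, 18, 22, 27, 7, 15, 4, 9, 11, 23]
35 > parent 29 at index 0, swap → [35, 29, 18, 22, 27, 7, 15, 4, 9, 11, 23]
resulting array: [35, 29, 18, 22, 27, 7, 15, 4, 9, 11, 23]

22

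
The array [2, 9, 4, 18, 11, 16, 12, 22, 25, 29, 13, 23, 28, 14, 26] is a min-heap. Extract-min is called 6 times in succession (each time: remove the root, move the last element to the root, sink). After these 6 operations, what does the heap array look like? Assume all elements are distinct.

[14, 18, 16, 22, 26, 29, 23, 28, 25]

extract-min #1 returns 2:
  remove root 2; move last element 26 to root → [26, 9, 4, 18, 11, 16, 12, 22, 25, 29, 13, 23, 28, 14]
  26 vs smaller child 4 at index 2, swap → [4, 9, 26, 18, 11, 16, 12, 22, 25, 29, 13, 23, 28, 14]
  26 vs smaller child 12 at index 6, swap → [4, 9, 12, 18, 11, 16, 26, 22, 25, 29, 13, 23, 28, 14]
  26 vs only child 14 at index 13, swap → [4, 9, 12, 18, 11, 16, 14, 22, 25, 29, 13, 23, 28, 26]
extract-min #2 returns 4:
  remove root 4; move last element 26 to root → [26, 9, 12, 18, 11, 16, 14, 22, 25, 29, 13, 23, 28]
  26 vs smaller child 9 at index 1, swap → [9, 26, 12, 18, 11, 16, 14, 22, 25, 29, 13, 23, 28]
  26 vs smaller child 11 at index 4, swap → [9, 11, 12, 18, 26, 16, 14, 22, 25, 29, 13, 23, 28]
  26 vs smaller child 13 at index 10, swap → [9, 11, 12, 18, 13, 16, 14, 22, 25, 29, 26, 23, 28]
extract-min #3 returns 9:
  remove root 9; move last element 28 to root → [28, 11, 12, 18, 13, 16, 14, 22, 25, 29, 26, 23]
  28 vs smaller child 11 at index 1, swap → [11, 28, 12, 18, 13, 16, 14, 22, 25, 29, 26, 23]
  28 vs smaller child 13 at index 4, swap → [11, 13, 12, 18, 28, 16, 14, 22, 25, 29, 26, 23]
  28 vs smaller child 26 at index 10, swap → [11, 13, 12, 18, 26, 16, 14, 22, 25, 29, 28, 23]
extract-min #4 returns 11:
  remove root 11; move last element 23 to root → [23, 13, 12, 18, 26, 16, 14, 22, 25, 29, 28]
  23 vs smaller child 12 at index 2, swap → [12, 13, 23, 18, 26, 16, 14, 22, 25, 29, 28]
  23 vs smaller child 14 at index 6, swap → [12, 13, 14, 18, 26, 16, 23, 22, 25, 29, 28]
extract-min #5 returns 12:
  remove root 12; move last element 28 to root → [28, 13, 14, 18, 26, 16, 23, 22, 25, 29]
  28 vs smaller child 13 at index 1, swap → [13, 28, 14, 18, 26, 16, 23, 22, 25, 29]
  28 vs smaller child 18 at index 3, swap → [13, 18, 14, 28, 26, 16, 23, 22, 25, 29]
  28 vs smaller child 22 at index 7, swap → [13, 18, 14, 22, 26, 16, 23, 28, 25, 29]
extract-min #6 returns 13:
  remove root 13; move last element 29 to root → [29, 18, 14, 22, 26, 16, 23, 28, 25]
  29 vs smaller child 14 at index 2, swap → [14, 18, 29, 22, 26, 16, 23, 28, 25]
  29 vs smaller child 16 at index 5, swap → [14, 18, 16, 22, 26, 29, 23, 28, 25]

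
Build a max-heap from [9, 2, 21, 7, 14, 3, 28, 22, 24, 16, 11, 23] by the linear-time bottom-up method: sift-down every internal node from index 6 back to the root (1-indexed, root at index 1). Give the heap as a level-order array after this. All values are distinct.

[28, 24, 23, 22, 16, 9, 21, 2, 7, 14, 11, 3]

sift down from index 6:
  3 vs only child 23 at index 12, swap → [9, 2, 21, 7, 14, 23, 28, 22, 24, 16, 11, 3]
sift down from index 5:
  14 vs larger child 16 at index 10, swap → [9, 2, 21, 7, 16, 23, 28, 22, 24, 14, 11, 3]
sift down from index 4:
  7 vs larger child 24 at index 9, swap → [9, 2, 21, 24, 16, 23, 28, 22, 7, 14, 11, 3]
sift down from index 3:
  21 vs larger child 28 at index 7, swap → [9, 2, 28, 24, 16, 23, 21, 22, 7, 14, 11, 3]
sift down from index 2:
  2 vs larger child 24 at index 4, swap → [9, 24, 28, 2, 16, 23, 21, 22, 7, 14, 11, 3]
  2 vs larger child 22 at index 8, swap → [9, 24, 28, 22, 16, 23, 21, 2, 7, 14, 11, 3]
sift down from index 1:
  9 vs larger child 28 at index 3, swap → [28, 24, 9, 22, 16, 23, 21, 2, 7, 14, 11, 3]
  9 vs larger child 23 at index 6, swap → [28, 24, 23, 22, 16, 9, 21, 2, 7, 14, 11, 3]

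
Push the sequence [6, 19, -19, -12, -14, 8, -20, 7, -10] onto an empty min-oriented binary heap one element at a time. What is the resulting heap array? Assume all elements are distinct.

[-20, -14, -19, -10, -12, 8, 6, 19, 7]

Insert 6:
  append 6 at index 0 → [6] (no swap needed)
Insert 19:
  append 19 at index 1 → [6, 19] (no swap needed)
Insert -19:
  append -19 at index 2 → [6, 19, -19]
  -19 < parent 6 at index 0, swap → [-19, 19, 6]
Insert -12:
  append -12 at index 3 → [-19, 19, 6, -12]
  -12 < parent 19 at index 1, swap → [-19, -12, 6, 19]
Insert -14:
  append -14 at index 4 → [-19, -12, 6, 19, -14]
  -14 < parent -12 at index 1, swap → [-19, -14, 6, 19, -12]
Insert 8:
  append 8 at index 5 → [-19, -14, 6, 19, -12, 8] (no swap needed)
Insert -20:
  append -20 at index 6 → [-19, -14, 6, 19, -12, 8, -20]
  -20 < parent 6 at index 2, swap → [-19, -14, -20, 19, -12, 8, 6]
  -20 < parent -19 at index 0, swap → [-20, -14, -19, 19, -12, 8, 6]
Insert 7:
  append 7 at index 7 → [-20, -14, -19, 19, -12, 8, 6, 7]
  7 < parent 19 at index 3, swap → [-20, -14, -19, 7, -12, 8, 6, 19]
Insert -10:
  append -10 at index 8 → [-20, -14, -19, 7, -12, 8, 6, 19, -10]
  -10 < parent 7 at index 3, swap → [-20, -14, -19, -10, -12, 8, 6, 19, 7]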